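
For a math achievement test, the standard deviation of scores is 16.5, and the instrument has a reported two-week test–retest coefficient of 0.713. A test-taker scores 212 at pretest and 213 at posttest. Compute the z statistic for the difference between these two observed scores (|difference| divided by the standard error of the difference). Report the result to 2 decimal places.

The standard error of measurement is 16.500×√(1 − 0.713) ≈ 16.500×0.536 ≈ 8.839.
SE_diff = √2 × SEM ≈ 12.501
z = 1 / 12.501 ≈ 0.080

0.08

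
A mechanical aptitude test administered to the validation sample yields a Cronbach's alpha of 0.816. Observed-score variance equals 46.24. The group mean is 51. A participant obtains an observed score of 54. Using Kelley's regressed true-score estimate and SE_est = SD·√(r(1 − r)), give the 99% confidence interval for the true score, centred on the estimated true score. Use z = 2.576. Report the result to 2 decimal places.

SD = √46.24 = 6.8000
T̂ = r·X + (1 − r)·M = 0.8160*54 + 0.1840*51 = 44.0640 + 9.3840 ≈ 53.4480
SE_est = 6.8000·√[r(1 − r)] ≈ 2.6349
CI = 53.4480 ± 2.576 * 2.6349 → [46.6605, 60.2355]

[46.66, 60.24]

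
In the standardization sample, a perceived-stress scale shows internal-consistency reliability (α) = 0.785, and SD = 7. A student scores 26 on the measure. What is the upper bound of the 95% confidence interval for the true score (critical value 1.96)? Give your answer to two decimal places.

SEM = 7.000×√(1 − 0.785) ≈ 3.246
Margin = 1.96 × 3.246 ≈ 6.362
Upper limit = 26 + 6.362 ≈ 32.362

32.36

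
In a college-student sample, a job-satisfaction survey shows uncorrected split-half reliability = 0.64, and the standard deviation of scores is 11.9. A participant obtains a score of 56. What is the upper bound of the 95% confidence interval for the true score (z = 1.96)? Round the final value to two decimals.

Full-length reliability (Spearman-Brown) = 2(0.64)/(1+0.64) ≈ 0.78049
SEM = 11.90000 × √(1 − 0.78049) = 11.90000 × √0.21951 ≈ 11.90000 × 0.46852 ≈ 5.57540
Half-width = 1.96×5.57540 ≈ 10.92779
Upper limit = 56 + 10.92779 ≈ 66.92779

66.93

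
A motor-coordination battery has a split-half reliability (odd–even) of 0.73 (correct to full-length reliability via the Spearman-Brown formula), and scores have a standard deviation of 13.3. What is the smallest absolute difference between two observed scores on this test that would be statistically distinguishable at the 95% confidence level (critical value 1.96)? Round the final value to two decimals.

Full-length reliability (Spearman-Brown) = 2(0.73)/(1+0.73) ≃ 0.844
The standard error of measurement is 13.300*√(1 − 0.844) ≃ 13.300*0.395 ≃ 5.254.
SE_diff = √2 * SEM ≃ 7.431
Smallest detectable difference = 1.96*7.431 ≃ 14.564

14.56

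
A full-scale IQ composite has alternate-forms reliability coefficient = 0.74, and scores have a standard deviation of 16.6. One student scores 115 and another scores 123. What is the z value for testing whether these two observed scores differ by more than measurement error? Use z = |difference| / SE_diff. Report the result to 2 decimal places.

0.67

The standard error of measurement is 16.60000*√(1 − 0.74000) ≈ 16.60000*0.50990 ≈ 8.46437.
SE_diff = √2 * SEM ≈ 11.97043
z = |115 − 123| / 11.97043 = 8 / 11.97043 ≈ 0.66831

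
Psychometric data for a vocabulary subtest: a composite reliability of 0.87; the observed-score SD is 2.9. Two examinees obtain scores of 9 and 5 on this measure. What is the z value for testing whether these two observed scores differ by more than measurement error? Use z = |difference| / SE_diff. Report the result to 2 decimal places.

SEM = 2.900 · √(1 − 0.870) = 2.900 · √0.130 ≃ 2.900 · 0.361 ≃ 1.046
Standard error of the difference = 1.046·√2 ≃ 1.479
z = 4 / 1.479 ≃ 2.705

2.71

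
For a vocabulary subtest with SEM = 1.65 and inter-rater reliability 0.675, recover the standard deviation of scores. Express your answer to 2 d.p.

SD = SEM / √(1 − r) = 1.65 / √0.325 ≈ 1.65 / 0.570 ≈ 2.894

2.89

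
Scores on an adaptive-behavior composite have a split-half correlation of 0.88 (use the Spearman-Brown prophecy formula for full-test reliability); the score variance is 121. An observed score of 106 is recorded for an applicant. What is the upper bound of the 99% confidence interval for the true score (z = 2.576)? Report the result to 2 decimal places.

SD = √121 = 11.000
Spearman-Brown: r = 2(0.88) / (1 + 0.88) = 1.760 / 1.880 ≈ 0.936
SEM = 11.000×√(1 − 0.936) ≈ 2.779
Half-width = 2.576×2.779 ≈ 7.159
Upper limit = 106 + 7.159 ≈ 113.159

113.16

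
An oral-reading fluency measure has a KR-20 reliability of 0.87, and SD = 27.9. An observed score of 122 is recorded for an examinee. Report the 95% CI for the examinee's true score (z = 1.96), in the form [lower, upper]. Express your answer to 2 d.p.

SEM = 27.900 · √(1 − 0.870) = 27.900 · √0.130 ≃ 27.900 · 0.361 ≃ 10.059
Margin = 1.96 · 10.059 ≃ 19.717
Interval: (102.283, 141.717)

[102.28, 141.72]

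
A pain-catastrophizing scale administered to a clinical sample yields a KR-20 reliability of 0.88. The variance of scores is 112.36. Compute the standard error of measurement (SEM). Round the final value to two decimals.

SD = √112.36 = 10.600
The standard error of measurement is 10.600*√(1 − 0.880) ≈ 10.600*0.346 ≈ 3.672.

3.67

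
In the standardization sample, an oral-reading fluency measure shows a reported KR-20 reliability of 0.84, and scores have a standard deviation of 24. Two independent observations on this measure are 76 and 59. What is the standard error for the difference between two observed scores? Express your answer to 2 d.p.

13.58

The standard error of measurement is 24.0000*√(1 − 0.8400) ≃ 24.0000*0.4000 ≃ 9.6000.
SE_diff = √2 * SEM ≃ 13.5765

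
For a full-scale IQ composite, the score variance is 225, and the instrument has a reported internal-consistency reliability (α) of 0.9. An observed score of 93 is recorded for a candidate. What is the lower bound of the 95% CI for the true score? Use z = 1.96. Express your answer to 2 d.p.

83.70

SD = √225 ≈ 15.0000
SEM = 15.0000 * √(1 − 0.9000) = 15.0000 * √0.1000 ≈ 15.0000 * 0.3162 ≈ 4.7434
Margin = 1.96 * 4.7434 ≈ 9.2971
Lower bound: 93 − 9.2971 = 83.7029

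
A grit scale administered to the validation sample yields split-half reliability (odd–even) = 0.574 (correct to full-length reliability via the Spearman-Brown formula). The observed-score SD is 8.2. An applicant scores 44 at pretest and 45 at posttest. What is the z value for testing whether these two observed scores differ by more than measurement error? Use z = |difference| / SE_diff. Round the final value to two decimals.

Full-length reliability (Spearman-Brown) = 2(0.574)/(1+0.574) ≈ 0.729
SEM = 8.200 × √(1 − 0.729) = 8.200 × √0.271 ≈ 8.200 × 0.520 ≈ 4.266
Standard error of the difference = 4.266·√2 ≈ 6.033
z = |44 − 45| / 6.033 = 1 / 6.033 ≈ 0.166

0.17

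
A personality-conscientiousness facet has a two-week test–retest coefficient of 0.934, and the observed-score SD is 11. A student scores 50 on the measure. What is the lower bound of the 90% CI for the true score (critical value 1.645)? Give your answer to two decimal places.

The standard error of measurement is 11.0000*√(1 − 0.9340) ≈ 11.0000*0.2569 ≈ 2.8260.
Half-width = 1.645*2.8260 ≈ 4.6487
Lower bound: 50 − 4.6487 = 45.3513

45.35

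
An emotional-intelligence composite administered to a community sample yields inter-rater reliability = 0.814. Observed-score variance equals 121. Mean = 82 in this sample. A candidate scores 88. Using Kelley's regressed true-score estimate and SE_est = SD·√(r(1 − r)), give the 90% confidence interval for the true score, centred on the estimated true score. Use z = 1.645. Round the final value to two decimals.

[79.84, 93.92]

SD = √121 = 11.0000
Estimated true score = 0.8140·88 + (1 − 0.8140)·82 ≈ 86.8840
SE_est = SD · √(r(1 − r)) = 11.0000 · √0.1514 ≈ 11.0000 · 0.3891 ≈ 4.2802
CI = 86.8840 ± 1.645 · 4.2802 → [79.8431, 93.9249]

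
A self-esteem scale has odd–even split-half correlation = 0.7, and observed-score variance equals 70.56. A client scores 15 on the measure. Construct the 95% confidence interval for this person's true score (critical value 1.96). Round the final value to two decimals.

SD = √70.56 ≈ 8.4000
r_full = 2·0.7 / (1 + 0.7) ≈ 0.8235
SEM = 8.4000·√(1 − 0.8235) ≈ 3.5287
Margin = 1.96 · 3.5287 ≈ 6.9163
95% CI: 15 ± 6.9163 = [8.0837, 21.9163]

[8.08, 21.92]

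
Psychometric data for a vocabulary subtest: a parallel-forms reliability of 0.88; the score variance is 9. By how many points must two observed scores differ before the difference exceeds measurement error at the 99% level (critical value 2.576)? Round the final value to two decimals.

SD = √9 = 3.000
The standard error of measurement is 3.000×√(1 − 0.880) ≈ 3.000×0.346 ≈ 1.039.
SE_diff = √2 × SEM ≈ 1.470
Minimum reliable difference = 2.576 × SE_diff ≈ 2.576 × 1.470 ≈ 3.786

3.79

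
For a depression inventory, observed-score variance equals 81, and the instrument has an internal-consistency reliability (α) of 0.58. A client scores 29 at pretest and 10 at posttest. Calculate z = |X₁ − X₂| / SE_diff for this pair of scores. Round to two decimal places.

SD = √81 = 9.000
The standard error of measurement is 9.000·√(1 − 0.580) ≈ 9.000·0.648 ≈ 5.833.
SE_diff = SEM · √2 ≈ 5.833 · 1.414 ≈ 8.249
z = 19 / 8.249 ≈ 2.303

2.30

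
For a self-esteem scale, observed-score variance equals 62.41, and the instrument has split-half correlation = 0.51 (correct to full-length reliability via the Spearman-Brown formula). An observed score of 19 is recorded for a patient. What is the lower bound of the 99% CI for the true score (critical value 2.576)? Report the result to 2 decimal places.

7.41

SD = √62.41 ≈ 7.9000
Spearman-Brown: r = 2(0.51) / (1 + 0.51) = 1.0200 / 1.5100 ≈ 0.6755
SEM = 7.9000 · √(1 − 0.6755) = 7.9000 · √0.3245 ≈ 7.9000 · 0.5697 ≈ 4.5003
Margin = 2.576 · 4.5003 ≈ 11.5926
Lower bound: 19 − 11.5926 = 7.4074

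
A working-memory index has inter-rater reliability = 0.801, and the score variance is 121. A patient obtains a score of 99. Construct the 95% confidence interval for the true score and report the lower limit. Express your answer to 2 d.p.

89.38

SD = √121 = 11.000
The standard error of measurement is 11.000·√(1 − 0.801) ≃ 11.000·0.446 ≃ 4.907.
Margin = 1.96 · 4.907 ≃ 9.618
Lower bound: 99 − 9.618 = 89.382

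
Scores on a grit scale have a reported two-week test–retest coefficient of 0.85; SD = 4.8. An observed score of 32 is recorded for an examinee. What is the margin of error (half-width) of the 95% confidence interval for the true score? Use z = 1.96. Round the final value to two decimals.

SEM = 4.8000 · √(1 − 0.8500) = 4.8000 · √0.1500 ≃ 4.8000 · 0.3873 ≃ 1.8590
Margin = 1.96 · 1.8590 ≃ 3.6437

3.64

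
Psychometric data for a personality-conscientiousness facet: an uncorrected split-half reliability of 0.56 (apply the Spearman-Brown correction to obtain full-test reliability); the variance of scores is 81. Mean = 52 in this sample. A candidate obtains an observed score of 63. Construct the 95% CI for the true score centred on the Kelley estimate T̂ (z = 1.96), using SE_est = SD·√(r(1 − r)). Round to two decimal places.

SD = √81 = 9.0000
Full-length reliability (Spearman-Brown) = 2(0.56)/(1+0.56) ≃ 0.7179
T̂ = 0.7179(63) + 0.2821(52) ≃ 59.8974
SE_est = SD · √(r(1 − r)) = 9.0000 · √0.2025 ≃ 9.0000 · 0.4500 ≃ 4.0500
95% CI: 59.8974 ± 7.9380 ≃ (51.9595, 67.8354)

[51.96, 67.84]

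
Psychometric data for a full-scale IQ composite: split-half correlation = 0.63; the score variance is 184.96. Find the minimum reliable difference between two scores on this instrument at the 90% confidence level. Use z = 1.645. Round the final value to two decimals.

15.07

SD = √184.96 = 13.600
Spearman-Brown: r = 2(0.63) / (1 + 0.63) = 1.260 / 1.630 ≃ 0.773
The standard error of measurement is 13.600*√(1 − 0.773) ≃ 13.600*0.476 ≃ 6.480.
SE_diff = √2 * SEM ≃ 9.163
Minimum reliable difference = 1.645 * SE_diff ≃ 1.645 * 9.163 ≃ 15.074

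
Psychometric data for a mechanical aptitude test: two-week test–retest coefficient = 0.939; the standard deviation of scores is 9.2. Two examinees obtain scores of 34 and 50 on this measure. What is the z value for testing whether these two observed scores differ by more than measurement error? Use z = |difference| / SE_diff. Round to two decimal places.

SEM = 9.200 * √(1 − 0.939) = 9.200 * √0.061 ≃ 9.200 * 0.247 ≃ 2.272
Standard error of the difference = 2.272·√2 ≃ 3.213
z = 16 / 3.213 ≃ 4.979

4.98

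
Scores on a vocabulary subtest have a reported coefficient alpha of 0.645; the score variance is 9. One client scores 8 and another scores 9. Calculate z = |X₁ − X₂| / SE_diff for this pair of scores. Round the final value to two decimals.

σ = 9^(1/2) = 3.00000
The standard error of measurement is 3.00000*√(1 − 0.64500) ≈ 3.00000*0.59582 ≈ 1.78746.
SE_diff = SEM * √2 ≈ 1.78746 * 1.41421 ≈ 2.52784
z = 1 / 2.52784 ≈ 0.39559

0.40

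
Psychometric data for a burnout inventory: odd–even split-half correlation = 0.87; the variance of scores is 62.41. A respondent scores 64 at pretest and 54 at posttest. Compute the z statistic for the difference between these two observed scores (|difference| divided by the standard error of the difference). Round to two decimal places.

SD = √62.41 ≃ 7.90000
r_full = 2·0.87 / (1 + 0.87) ≃ 0.93048
SEM = 7.90000·√(1 − 0.93048) ≃ 2.08295
Standard error of the difference = 2.08295·√2 ≃ 2.94573
z = |64 − 54| / 2.94573 = 10 / 2.94573 ≃ 3.39474

3.39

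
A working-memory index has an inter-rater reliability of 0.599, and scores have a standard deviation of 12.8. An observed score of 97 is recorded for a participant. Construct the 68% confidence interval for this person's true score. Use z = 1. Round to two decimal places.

SEM = 12.800×√(1 − 0.599) ≈ 8.106
Half-width = 1×8.106 ≈ 8.106
68% CI: 97 ± 8.106 = [88.894, 105.106]

[88.89, 105.11]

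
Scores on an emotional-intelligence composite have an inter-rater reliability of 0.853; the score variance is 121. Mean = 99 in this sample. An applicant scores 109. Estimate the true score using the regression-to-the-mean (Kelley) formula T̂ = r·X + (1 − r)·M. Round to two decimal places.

T̂ = r·X + (1 − r)·M = 0.853×109 + 0.147×99 = 92.977 + 14.553 ≈ 107.530

107.53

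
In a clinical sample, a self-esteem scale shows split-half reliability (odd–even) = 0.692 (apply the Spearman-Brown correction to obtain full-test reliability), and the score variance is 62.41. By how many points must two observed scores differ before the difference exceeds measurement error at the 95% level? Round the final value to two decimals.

9.34

σ = 62.41^(1/2) = 7.9000
r_full = 2·0.692 / (1 + 0.692) ≈ 0.8180
The standard error of measurement is 7.9000×√(1 − 0.8180) ≈ 7.9000×0.4267 ≈ 3.3706.
SE_diff = √2 × SEM ≈ 4.7667
Minimum reliable difference = 1.96 × SE_diff ≈ 1.96 × 4.7667 ≈ 9.3427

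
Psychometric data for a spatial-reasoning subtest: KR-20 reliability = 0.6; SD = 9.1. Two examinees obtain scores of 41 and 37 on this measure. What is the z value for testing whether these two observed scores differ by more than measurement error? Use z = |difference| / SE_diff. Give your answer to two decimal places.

SEM = 9.100 × √(1 − 0.600) = 9.100 × √0.400 ≈ 9.100 × 0.632 ≈ 5.755
Standard error of the difference = 5.755·√2 ≈ 8.139
z = |41 − 37| / 8.139 = 4 / 8.139 ≈ 0.491

0.49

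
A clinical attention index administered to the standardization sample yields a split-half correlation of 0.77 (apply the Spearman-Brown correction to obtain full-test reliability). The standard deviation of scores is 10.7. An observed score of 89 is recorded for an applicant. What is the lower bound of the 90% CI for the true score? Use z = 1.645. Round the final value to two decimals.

82.66

r_full = 2·0.77 / (1 + 0.77) ≈ 0.870
SEM = 10.700·√(1 − 0.870) ≈ 3.857
1.645 · SEM ≈ 6.345
Lower bound: 89 − 6.345 = 82.655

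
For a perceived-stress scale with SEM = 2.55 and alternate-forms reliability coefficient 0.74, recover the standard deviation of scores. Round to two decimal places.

5.00

σ = SEM·(1 − r)^(−1/2) ≈ 2.55×1.9612 ≈ 5.0010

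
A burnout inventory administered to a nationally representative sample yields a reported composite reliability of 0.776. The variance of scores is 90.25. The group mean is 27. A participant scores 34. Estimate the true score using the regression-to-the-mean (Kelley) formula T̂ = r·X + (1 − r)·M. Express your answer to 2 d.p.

32.43

Estimated true score = 0.776*34 + (1 − 0.776)*27 ≃ 32.432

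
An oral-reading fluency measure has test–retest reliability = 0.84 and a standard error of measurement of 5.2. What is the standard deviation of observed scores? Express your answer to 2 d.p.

13.00

SD = 5.2 / √(1 − 0.84) ≈ 13.000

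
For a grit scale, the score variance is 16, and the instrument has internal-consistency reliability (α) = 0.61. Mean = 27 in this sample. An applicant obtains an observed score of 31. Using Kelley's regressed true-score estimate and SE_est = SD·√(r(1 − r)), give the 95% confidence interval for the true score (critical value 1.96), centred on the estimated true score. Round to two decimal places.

[25.62, 33.26]

σ = 16^(1/2) = 4.0000
T̂ = 0.6100(31) + 0.3900(27) ≈ 29.4400
SE_est = SD × √(r(1 − r)) = 4.0000 × √0.2379 ≈ 4.0000 × 0.4877 ≈ 1.9510
CI = 29.4400 ± 1.96 × 1.9510 → [25.6160, 33.2640]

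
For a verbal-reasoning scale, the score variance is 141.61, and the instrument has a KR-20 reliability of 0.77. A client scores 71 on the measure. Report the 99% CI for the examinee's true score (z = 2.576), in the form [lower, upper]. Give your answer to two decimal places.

[56.30, 85.70]

SD = √141.61 = 11.900
SEM = 11.900 · √(1 − 0.770) = 11.900 · √0.230 ≃ 11.900 · 0.480 ≃ 5.707
2.576 · SEM ≃ 14.701
Interval: (56.299, 85.701)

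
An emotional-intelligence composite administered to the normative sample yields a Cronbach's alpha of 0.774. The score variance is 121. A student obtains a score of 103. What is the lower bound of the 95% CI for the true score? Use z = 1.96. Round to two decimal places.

SD = √121 = 11.000
SEM = 11.000 * √(1 − 0.774) = 11.000 * √0.226 ≈ 11.000 * 0.475 ≈ 5.229
1.96 * SEM ≈ 10.250
Lower limit = 103 − 10.250 ≈ 92.750

92.75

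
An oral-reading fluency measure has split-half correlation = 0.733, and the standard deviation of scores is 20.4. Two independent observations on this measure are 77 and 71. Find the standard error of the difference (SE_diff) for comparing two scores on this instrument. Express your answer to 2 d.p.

Full-length reliability (Spearman-Brown) = 2(0.733)/(1+0.733) ≃ 0.846
SEM = 20.400 * √(1 − 0.846) = 20.400 * √0.154 ≃ 20.400 * 0.393 ≃ 8.007
Standard error of the difference = 8.007·√2 ≃ 11.324

11.32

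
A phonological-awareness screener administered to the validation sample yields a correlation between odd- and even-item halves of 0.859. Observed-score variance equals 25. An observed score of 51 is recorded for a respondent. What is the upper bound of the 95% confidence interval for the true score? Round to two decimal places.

SD = √25 = 5.000
r_full = 2·0.859 / (1 + 0.859) ≈ 0.924
SEM = 5.000 × √(1 − 0.924) = 5.000 × √0.076 ≈ 5.000 × 0.275 ≈ 1.377
1.96 × SEM ≈ 2.699
Upper bound: 51 + 2.699 = 53.699

53.70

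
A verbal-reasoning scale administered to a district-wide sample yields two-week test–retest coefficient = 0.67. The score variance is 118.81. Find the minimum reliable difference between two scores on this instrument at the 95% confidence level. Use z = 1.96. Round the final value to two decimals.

σ = 118.81^(1/2) = 10.900
SEM = 10.900 · √(1 − 0.670) = 10.900 · √0.330 ≈ 10.900 · 0.574 ≈ 6.262
Standard error of the difference = 6.262·√2 ≈ 8.855
Minimum reliable difference = 1.96 · SE_diff ≈ 1.96 · 8.855 ≈ 17.356

17.36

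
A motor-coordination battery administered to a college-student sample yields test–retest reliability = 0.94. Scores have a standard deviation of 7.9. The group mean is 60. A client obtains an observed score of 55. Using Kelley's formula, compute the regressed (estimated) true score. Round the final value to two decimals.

55.30

T̂ = r·X + (1 − r)·M = 0.9400×55 + 0.0600×60 = 51.7000 + 3.6000 ≈ 55.3000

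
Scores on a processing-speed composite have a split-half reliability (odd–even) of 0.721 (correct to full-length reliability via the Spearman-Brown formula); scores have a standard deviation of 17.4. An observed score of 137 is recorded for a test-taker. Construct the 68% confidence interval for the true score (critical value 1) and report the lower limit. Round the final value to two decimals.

129.99

r_full = 2·0.721 / (1 + 0.721) ≃ 0.8379
SEM = 17.4000 · √(1 − 0.8379) = 17.4000 · √0.1621 ≃ 17.4000 · 0.4026 ≃ 7.0059
Half-width = 1·7.0059 ≃ 7.0059
Lower bound: 137 − 7.0059 = 129.9941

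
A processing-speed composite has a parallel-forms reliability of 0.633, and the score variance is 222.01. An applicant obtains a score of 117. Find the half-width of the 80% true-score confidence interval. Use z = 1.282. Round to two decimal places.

SD = √222.01 ≈ 14.900
SEM = 14.900 × √(1 − 0.633) = 14.900 × √0.367 ≈ 14.900 × 0.606 ≈ 9.026
Margin = 1.282 × 9.026 ≈ 11.572

11.57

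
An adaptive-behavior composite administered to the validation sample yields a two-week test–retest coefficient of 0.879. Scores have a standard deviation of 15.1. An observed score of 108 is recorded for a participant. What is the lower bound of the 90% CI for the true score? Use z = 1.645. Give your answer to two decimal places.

99.36

SEM = 15.1000·√(1 − 0.8790) ≈ 5.2525
Half-width = 1.645·5.2525 ≈ 8.6404
Lower limit = 108 − 8.6404 ≈ 99.3596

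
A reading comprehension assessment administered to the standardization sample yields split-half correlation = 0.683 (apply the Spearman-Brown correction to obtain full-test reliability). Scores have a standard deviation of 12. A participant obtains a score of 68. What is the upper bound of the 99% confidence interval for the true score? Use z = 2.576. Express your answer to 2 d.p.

Spearman-Brown: r = 2(0.683) / (1 + 0.683) = 1.3660 / 1.6830 ≈ 0.8116
SEM = 12.0000×√(1 − 0.8116) ≈ 5.2080
Half-width = 2.576×5.2080 ≈ 13.4157
Upper bound: 68 + 13.4157 = 81.4157

81.42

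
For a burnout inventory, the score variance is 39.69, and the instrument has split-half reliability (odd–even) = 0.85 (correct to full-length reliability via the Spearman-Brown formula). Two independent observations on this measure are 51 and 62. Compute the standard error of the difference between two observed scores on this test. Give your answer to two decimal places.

SD = √39.69 = 6.3000
Full-length reliability (Spearman-Brown) = 2(0.85)/(1+0.85) ≈ 0.9189
SEM = 6.3000 · √(1 − 0.9189) = 6.3000 · √0.0811 ≈ 6.3000 · 0.2847 ≈ 1.7939
SE_diff = √2 · SEM ≈ 2.5370

2.54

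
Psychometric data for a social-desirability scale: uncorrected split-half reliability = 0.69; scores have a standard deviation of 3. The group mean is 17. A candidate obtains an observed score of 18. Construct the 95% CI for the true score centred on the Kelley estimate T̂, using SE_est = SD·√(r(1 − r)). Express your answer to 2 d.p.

[15.54, 20.09]

Full-length reliability (Spearman-Brown) = 2(0.69)/(1+0.69) ≈ 0.8166
T̂ = 0.8166(18) + 0.1834(17) ≈ 17.8166
SE_est = SD * √(r(1 − r)) = 3.0000 * √0.1498 ≈ 3.0000 * 0.3870 ≈ 1.1611
CI = 17.8166 ± 1.96 * 1.1611 → [15.5409, 20.0922]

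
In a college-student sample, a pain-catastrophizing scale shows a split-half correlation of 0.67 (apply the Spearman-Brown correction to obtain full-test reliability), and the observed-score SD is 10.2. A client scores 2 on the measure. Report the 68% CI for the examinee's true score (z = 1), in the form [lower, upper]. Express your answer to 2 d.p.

[-2.53, 6.53]

Full-length reliability (Spearman-Brown) = 2(0.67)/(1+0.67) ≈ 0.802
The standard error of measurement is 10.200*√(1 − 0.802) ≈ 10.200*0.445 ≈ 4.534.
1 * SEM ≈ 4.534
68% CI: 2 ± 4.534 = [-2.534, 6.534]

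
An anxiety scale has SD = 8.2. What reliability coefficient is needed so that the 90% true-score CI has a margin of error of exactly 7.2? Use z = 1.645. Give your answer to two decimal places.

0.72

Required SEM = 7.2 / 1.645 ≈ 4.37690
Required reliability = 1 − (SEM/SD)² = 1 − 0.28491 ≈ 0.71509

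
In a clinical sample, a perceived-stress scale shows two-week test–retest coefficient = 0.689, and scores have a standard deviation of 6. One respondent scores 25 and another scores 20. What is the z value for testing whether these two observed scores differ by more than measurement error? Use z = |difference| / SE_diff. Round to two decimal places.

SEM = 6.000 · √(1 − 0.689) = 6.000 · √0.311 ≈ 6.000 · 0.558 ≈ 3.346
Standard error of the difference = 3.346·√2 ≈ 4.732
z = |25 − 20| / 4.732 = 5 / 4.732 ≈ 1.057

1.06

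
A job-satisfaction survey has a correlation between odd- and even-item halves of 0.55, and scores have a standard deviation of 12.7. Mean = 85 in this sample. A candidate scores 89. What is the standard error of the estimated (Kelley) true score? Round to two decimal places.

r_full = 2·0.55 / (1 + 0.55) ≈ 0.7097
SE_est = 12.7000·√[r(1 − r)] ≈ 5.7647

5.76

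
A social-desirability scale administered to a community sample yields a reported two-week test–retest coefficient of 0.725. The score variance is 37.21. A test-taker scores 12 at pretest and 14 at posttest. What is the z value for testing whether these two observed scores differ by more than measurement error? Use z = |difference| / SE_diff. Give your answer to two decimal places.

0.44

SD = √37.21 = 6.1000
The standard error of measurement is 6.1000·√(1 − 0.7250) ≃ 6.1000·0.5244 ≃ 3.1989.
SE_diff = SEM · √2 ≃ 3.1989 · 1.4142 ≃ 4.5239
z = 2 / 4.5239 ≃ 0.4421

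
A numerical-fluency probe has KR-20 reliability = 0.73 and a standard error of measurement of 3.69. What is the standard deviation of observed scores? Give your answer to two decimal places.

SD = SEM / √(1 − r) = 3.69 / √0.270 ≈ 3.69 / 0.520 ≈ 7.101

7.10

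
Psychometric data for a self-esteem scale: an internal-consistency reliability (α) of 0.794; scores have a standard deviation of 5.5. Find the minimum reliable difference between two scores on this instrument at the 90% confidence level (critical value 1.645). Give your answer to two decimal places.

5.81

SEM = 5.500*√(1 − 0.794) ≃ 2.496
SE_diff = √2 * SEM ≃ 3.530
Minimum reliable difference = 1.645 * SE_diff ≃ 1.645 * 3.530 ≃ 5.807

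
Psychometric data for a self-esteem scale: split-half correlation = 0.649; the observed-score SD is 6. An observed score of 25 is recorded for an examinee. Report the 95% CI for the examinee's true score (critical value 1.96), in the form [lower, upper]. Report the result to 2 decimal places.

[19.57, 30.43]

Full-length reliability (Spearman-Brown) = 2(0.649)/(1+0.649) ≈ 0.7871
SEM = 6.0000 × √(1 − 0.7871) = 6.0000 × √0.2129 ≈ 6.0000 × 0.4614 ≈ 2.7682
1.96 × SEM ≈ 5.4256
95% CI: 25 ± 5.4256 = [19.5744, 30.4256]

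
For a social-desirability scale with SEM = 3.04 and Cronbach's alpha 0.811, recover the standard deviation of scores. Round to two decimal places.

SD = 3.04 / √(1 − 0.811) ≈ 6.993

6.99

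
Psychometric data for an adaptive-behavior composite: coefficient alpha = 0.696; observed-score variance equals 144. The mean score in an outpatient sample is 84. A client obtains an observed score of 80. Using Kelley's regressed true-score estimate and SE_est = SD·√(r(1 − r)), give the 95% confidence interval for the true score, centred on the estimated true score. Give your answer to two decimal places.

SD = √144 = 12.0000
Estimated true score = 0.6960×80 + (1 − 0.6960)×84 ≃ 81.2160
SE_est = 12.0000×√(0.6960×0.3040) ≃ 5.5198
95% CI: 81.2160 ± 10.8188 ≃ (70.3972, 92.0348)

[70.40, 92.03]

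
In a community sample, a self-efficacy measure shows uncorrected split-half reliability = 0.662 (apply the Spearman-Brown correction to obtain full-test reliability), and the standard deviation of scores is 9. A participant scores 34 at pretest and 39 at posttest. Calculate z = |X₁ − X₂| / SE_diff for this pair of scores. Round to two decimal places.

Spearman-Brown: r = 2(0.662) / (1 + 0.662) = 1.324 / 1.662 ≈ 0.797
The standard error of measurement is 9.000·√(1 − 0.797) ≈ 9.000·0.451 ≈ 4.059.
SE_diff = SEM · √2 ≈ 4.059 · 1.414 ≈ 5.740
z = |34 − 39| / 5.740 = 5 / 5.740 ≈ 0.871

0.87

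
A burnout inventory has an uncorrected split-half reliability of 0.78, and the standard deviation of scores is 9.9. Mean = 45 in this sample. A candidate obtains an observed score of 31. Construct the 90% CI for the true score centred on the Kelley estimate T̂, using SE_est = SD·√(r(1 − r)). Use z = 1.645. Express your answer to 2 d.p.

[27.37, 38.09]

Full-length reliability (Spearman-Brown) = 2(0.78)/(1+0.78) ≃ 0.876
T̂ = 0.876(31) + 0.124(45) ≃ 32.730
SE_est = SD * √(r(1 − r)) = 9.900 * √0.108 ≃ 9.900 * 0.329 ≃ 3.258
CI = 32.730 ± 1.645 * 3.258 → [27.370, 38.090]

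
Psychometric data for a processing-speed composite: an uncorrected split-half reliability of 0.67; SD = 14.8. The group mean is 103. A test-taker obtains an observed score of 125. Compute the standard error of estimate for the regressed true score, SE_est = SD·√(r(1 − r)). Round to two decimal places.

Full-length reliability (Spearman-Brown) = 2(0.67)/(1+0.67) ≃ 0.802
SE_est = SD · √(r(1 − r)) = 14.800 · √0.159 ≃ 14.800 · 0.398 ≃ 5.893

5.89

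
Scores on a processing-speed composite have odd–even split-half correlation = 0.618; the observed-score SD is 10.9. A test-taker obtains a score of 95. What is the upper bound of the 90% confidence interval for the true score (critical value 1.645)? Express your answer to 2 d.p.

r_full = 2·0.618 / (1 + 0.618) ≈ 0.7639
SEM = 10.9000×√(1 − 0.7639) ≈ 5.2963
Margin = 1.645 × 5.2963 ≈ 8.7123
Upper bound: 95 + 8.7123 = 103.7123

103.71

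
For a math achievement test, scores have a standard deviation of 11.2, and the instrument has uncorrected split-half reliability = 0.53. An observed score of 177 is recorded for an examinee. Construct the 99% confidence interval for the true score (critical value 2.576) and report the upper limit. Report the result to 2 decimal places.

192.99

r_full = 2·0.53 / (1 + 0.53) ≃ 0.693
The standard error of measurement is 11.200×√(1 − 0.693) ≃ 11.200×0.554 ≃ 6.208.
Margin = 2.576 × 6.208 ≃ 15.991
Upper bound: 177 + 15.991 = 192.991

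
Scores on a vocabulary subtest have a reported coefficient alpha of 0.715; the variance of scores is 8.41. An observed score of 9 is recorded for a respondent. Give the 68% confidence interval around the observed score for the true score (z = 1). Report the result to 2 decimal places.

σ = 8.41^(1/2) = 2.900
SEM = 2.900 * √(1 − 0.715) = 2.900 * √0.285 ≈ 2.900 * 0.534 ≈ 1.548
Half-width = 1*1.548 ≈ 1.548
68% CI: 9 ± 1.548 = [7.452, 10.548]

[7.45, 10.55]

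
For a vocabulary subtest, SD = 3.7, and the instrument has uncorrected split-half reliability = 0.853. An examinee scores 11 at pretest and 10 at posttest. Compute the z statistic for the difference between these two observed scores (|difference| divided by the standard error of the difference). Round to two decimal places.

Spearman-Brown: r = 2(0.853) / (1 + 0.853) = 1.7060 / 1.8530 ≈ 0.9207
SEM = 3.7000 · √(1 − 0.9207) = 3.7000 · √0.0793 ≈ 3.7000 · 0.2817 ≈ 1.0421
SE_diff = SEM · √2 ≈ 1.0421 · 1.4142 ≈ 1.4738
z = |11 − 10| / 1.4738 = 1 / 1.4738 ≈ 0.6785

0.68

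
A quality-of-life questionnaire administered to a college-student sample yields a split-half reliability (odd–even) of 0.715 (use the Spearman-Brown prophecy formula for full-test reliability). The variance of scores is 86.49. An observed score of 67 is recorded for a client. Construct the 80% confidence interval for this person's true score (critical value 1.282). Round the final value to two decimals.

σ = 86.49^(1/2) = 9.3000
r_full = 2·0.715 / (1 + 0.715) ≈ 0.8338
SEM = 9.3000*√(1 − 0.8338) ≈ 3.7912
1.282 * SEM ≈ 4.8603
CI = 67 ± 4.8603 → [62.1397, 71.8603]

[62.14, 71.86]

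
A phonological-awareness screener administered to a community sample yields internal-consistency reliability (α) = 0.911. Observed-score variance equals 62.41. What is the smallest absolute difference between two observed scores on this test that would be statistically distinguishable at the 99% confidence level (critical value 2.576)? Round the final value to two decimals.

SD = √62.41 ≈ 7.900
SEM = 7.900 × √(1 − 0.911) = 7.900 × √0.089 ≈ 7.900 × 0.298 ≈ 2.357
SE_diff = √2 × SEM ≈ 3.333
Minimum reliable difference = 2.576 × SE_diff ≈ 2.576 × 3.333 ≈ 8.586

8.59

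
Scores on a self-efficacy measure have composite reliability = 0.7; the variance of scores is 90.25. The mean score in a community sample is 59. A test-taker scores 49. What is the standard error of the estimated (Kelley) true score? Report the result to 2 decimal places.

4.35

SD = √90.25 = 9.50000
SE_est = 9.50000·√(0.70000·0.30000) ≈ 4.35345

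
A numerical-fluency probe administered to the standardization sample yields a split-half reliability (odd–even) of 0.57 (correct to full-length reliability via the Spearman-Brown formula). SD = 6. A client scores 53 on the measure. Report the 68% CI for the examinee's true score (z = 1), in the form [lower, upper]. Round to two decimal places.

r_full = 2·0.57 / (1 + 0.57) ≃ 0.72611
The standard error of measurement is 6.00000·√(1 − 0.72611) ≃ 6.00000·0.52334 ≃ 3.14004.
Margin = 1 · 3.14004 ≃ 3.14004
CI = 53 ± 3.14004 → [49.85996, 56.14004]

[49.86, 56.14]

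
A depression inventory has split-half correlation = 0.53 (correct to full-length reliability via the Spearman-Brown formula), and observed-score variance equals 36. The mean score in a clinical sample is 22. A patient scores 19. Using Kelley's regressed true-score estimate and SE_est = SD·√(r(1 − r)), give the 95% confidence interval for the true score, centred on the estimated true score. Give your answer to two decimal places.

SD = √36 = 6.000
Spearman-Brown: r = 2(0.53) / (1 + 0.53) = 1.060 / 1.530 ≃ 0.693
T̂ = r·X + (1 − r)·M = 0.693*19 + 0.307*22 ≃ 13.163 + 6.758 ≃ 19.922
SE_est = SD * √(r(1 − r)) = 6.000 * √0.213 ≃ 6.000 * 0.461 ≃ 2.768
CI = 19.922 ± 1.96 * 2.768 → [14.496, 25.347]

[14.50, 25.35]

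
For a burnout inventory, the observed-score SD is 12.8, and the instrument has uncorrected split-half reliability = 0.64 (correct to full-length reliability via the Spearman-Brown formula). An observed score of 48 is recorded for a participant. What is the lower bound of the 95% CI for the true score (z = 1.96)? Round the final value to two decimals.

36.25

Spearman-Brown: r = 2(0.64) / (1 + 0.64) = 1.280 / 1.640 ≃ 0.780
SEM = 12.800×√(1 − 0.780) ≃ 5.997
Margin = 1.96 × 5.997 ≃ 11.754
Lower limit = 48 − 11.754 ≃ 36.246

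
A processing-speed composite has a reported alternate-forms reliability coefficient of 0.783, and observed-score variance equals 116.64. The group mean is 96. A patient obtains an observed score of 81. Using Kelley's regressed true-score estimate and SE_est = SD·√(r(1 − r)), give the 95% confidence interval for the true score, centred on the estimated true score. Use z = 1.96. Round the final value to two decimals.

[75.53, 92.98]

SD = √116.64 = 10.800
T̂ = r·X + (1 − r)·M = 0.783·81 + 0.217·96 = 63.423 + 20.832 ≈ 84.255
SE_est = 10.800·√(0.783·0.217) ≈ 4.452
95% CI: 84.255 ± 8.726 ≈ (75.529, 92.981)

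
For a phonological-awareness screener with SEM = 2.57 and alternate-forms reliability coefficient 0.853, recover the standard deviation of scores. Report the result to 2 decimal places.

6.70

SD = SEM / √(1 − r) = 2.57 / √0.147 ≈ 2.57 / 0.383 ≈ 6.703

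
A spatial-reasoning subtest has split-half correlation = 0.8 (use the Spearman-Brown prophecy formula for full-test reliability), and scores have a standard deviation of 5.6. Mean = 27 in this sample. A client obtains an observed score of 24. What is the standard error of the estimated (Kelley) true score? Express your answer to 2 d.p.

1.76

Spearman-Brown: r = 2(0.8) / (1 + 0.8) = 1.6000 / 1.8000 ≈ 0.8889
SE_est = 5.6000*√(0.8889*0.1111) ≈ 1.7599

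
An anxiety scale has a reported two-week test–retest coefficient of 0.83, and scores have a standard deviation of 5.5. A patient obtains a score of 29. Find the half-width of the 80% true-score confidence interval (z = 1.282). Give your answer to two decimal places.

The standard error of measurement is 5.50000*√(1 − 0.83000) ≈ 5.50000*0.41231 ≈ 2.26771.
Half-width = 1.282*2.26771 ≈ 2.90720

2.91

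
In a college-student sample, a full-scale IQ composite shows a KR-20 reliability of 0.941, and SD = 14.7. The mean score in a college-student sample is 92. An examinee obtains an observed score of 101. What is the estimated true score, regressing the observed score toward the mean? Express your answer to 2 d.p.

100.47

Estimated true score = 0.941*101 + (1 − 0.941)*92 ≃ 100.469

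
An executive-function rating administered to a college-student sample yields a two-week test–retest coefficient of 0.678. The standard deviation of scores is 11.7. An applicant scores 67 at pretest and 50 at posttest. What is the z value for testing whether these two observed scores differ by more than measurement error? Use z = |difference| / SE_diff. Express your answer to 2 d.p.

1.81

SEM = 11.7000·√(1 − 0.6780) ≃ 6.6392
SE_diff = √2 · SEM ≃ 9.3892
z = 17 / 9.3892 ≃ 1.8106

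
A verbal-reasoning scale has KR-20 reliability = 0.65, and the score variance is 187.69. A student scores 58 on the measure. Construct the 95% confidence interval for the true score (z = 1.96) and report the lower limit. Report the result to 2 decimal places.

SD = √187.69 = 13.7000
SEM = 13.7000 · √(1 − 0.6500) = 13.7000 · √0.3500 ≈ 13.7000 · 0.5916 ≈ 8.1050
Half-width = 1.96·8.1050 ≈ 15.8859
Lower bound: 58 − 15.8859 = 42.1141

42.11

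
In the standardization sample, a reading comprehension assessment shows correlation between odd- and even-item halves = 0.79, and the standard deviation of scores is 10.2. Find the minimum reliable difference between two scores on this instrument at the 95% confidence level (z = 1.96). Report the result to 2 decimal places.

r_full = 2·0.79 / (1 + 0.79) ≈ 0.883
The standard error of measurement is 10.200×√(1 − 0.883) ≈ 10.200×0.343 ≈ 3.494.
Standard error of the difference = 3.494·√2 ≈ 4.941
Smallest detectable difference = 1.96×4.941 ≈ 9.684

9.68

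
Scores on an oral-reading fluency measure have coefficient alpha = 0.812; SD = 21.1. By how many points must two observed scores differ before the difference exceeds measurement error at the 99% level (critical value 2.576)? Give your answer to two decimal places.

33.33

SEM = 21.100×√(1 − 0.812) ≃ 9.149
SE_diff = √2 × SEM ≃ 12.938
Smallest detectable difference = 2.576×12.938 ≃ 33.329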